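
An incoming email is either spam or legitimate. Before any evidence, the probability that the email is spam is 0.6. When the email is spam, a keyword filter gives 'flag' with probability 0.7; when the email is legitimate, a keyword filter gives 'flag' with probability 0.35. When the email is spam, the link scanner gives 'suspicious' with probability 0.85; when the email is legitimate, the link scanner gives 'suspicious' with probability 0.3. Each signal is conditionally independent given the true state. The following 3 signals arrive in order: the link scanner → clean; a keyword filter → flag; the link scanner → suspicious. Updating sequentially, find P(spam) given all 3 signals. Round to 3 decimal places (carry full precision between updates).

After the link scanner='clean': P(spam) = 0.15·0.6000 / (0.15·0.6000 + 0.7·0.4000) ≈ 0.2432
After a keyword filter='flag': P(spam) = 0.7·0.2432 / (0.7·0.2432 + 0.35·0.7568) ≈ 0.3913
After the link scanner='suspicious': P(spam) = 0.85·0.3913 / (0.85·0.3913 + 0.3·0.6087) ≈ 0.6456

0.646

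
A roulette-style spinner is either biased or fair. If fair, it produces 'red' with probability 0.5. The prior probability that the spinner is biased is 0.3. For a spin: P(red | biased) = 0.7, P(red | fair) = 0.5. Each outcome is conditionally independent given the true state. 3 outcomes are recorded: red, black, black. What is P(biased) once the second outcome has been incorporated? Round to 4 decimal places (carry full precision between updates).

Each posterior becomes the prior for the next update.
After 'red': P(biased) = 0.7·0.3000 / (0.7·0.3000 + 0.5·0.7000) ≈ 0.3750
After 'black': P(biased) = 0.3·0.3750 / (0.3·0.3750 + 0.5·0.6250) ≈ 0.2647

0.2647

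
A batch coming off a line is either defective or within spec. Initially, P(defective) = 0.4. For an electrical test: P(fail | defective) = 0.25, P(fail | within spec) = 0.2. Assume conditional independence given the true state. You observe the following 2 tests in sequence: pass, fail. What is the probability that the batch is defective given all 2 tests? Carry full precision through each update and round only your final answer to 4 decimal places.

Apply Bayes' rule sequentially, carrying P(defective) forward.
After 'pass': P(defective) = 0.75·0.4000 / (0.75·0.4000 + 0.8·0.6000) ≈ 0.3846
After 'fail': P(defective) = 0.25·0.3846 / (0.25·0.3846 + 0.2·0.6154) ≈ 0.4386

0.4386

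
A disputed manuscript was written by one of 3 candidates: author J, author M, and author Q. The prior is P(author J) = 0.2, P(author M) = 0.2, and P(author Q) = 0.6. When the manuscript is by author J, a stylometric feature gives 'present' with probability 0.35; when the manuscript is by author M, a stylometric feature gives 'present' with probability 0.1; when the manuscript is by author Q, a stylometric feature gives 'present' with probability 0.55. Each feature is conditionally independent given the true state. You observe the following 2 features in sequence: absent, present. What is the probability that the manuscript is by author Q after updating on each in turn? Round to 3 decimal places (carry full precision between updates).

0.700

After 'absent': normaliser = 0.65·0.2000 + 0.9·0.2000 + 0.45·0.6000; P(author J) ≈ 0.2241, P(author M) ≈ 0.3103, P(author Q) ≈ 0.4655
After 'present': normaliser = 0.35·0.2241 + 0.1·0.3103 + 0.55·0.4655; P(author J) ≈ 0.2146, P(author M) ≈ 0.0849, P(author Q) ≈ 0.7005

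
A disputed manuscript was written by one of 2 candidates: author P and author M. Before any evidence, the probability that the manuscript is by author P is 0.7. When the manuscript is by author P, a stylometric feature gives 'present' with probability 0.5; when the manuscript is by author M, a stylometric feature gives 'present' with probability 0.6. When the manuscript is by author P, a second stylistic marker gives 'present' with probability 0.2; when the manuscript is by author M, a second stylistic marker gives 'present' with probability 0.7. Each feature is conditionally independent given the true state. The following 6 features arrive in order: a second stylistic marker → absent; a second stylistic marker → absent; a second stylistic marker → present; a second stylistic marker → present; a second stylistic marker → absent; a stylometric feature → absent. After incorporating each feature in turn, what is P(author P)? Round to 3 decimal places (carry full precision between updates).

Each posterior becomes the prior for the next update.
After a second stylistic marker='absent': P(author P) = 0.8·0.7000 / (0.8·0.7000 + 0.3·0.3000) ≈ 0.8615
After a second stylistic marker='absent': P(author P) = 0.8·0.8615 / (0.8·0.8615 + 0.3·0.1385) ≈ 0.9432
After a second stylistic marker='present': P(author P) = 0.2·0.9432 / (0.2·0.9432 + 0.7·0.0568) ≈ 0.8258
After a second stylistic marker='present': P(author P) = 0.2·0.8258 / (0.2·0.8258 + 0.7·0.1742) ≈ 0.5753
After a second stylistic marker='absent': P(author P) = 0.8·0.5753 / (0.8·0.5753 + 0.3·0.4247) ≈ 0.7832
After a stylometric feature='absent': P(author P) = 0.5·0.7832 / (0.5·0.7832 + 0.4·0.2168) ≈ 0.8187

0.819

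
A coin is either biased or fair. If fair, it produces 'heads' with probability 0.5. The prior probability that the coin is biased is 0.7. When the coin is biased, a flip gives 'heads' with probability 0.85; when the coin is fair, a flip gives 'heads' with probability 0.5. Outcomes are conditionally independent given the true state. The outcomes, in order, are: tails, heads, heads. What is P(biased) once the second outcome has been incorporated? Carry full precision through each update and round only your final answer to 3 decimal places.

Apply Bayes' rule sequentially, carrying P(biased) forward.
After 'tails': P(biased) = 0.15·0.7000 / (0.15·0.7000 + 0.5·0.3000) ≈ 0.4118
After 'heads': P(biased) = 0.85·0.4118 / (0.85·0.4118 + 0.5·0.5882) ≈ 0.5434

0.543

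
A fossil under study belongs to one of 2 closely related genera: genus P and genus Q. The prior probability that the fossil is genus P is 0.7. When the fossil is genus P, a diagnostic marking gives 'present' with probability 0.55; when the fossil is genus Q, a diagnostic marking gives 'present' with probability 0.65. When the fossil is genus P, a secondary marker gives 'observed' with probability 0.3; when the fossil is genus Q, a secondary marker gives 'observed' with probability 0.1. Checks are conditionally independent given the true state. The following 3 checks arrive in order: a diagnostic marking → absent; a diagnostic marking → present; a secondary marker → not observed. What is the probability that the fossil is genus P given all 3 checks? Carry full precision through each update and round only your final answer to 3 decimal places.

0.664

After a diagnostic marking='absent': P(genus P) = 0.45·0.7000 / (0.45·0.7000 + 0.35·0.3000) ≈ 0.7500
After a diagnostic marking='present': P(genus P) = 0.55·0.7500 / (0.55·0.7500 + 0.65·0.2500) ≈ 0.7174
After a secondary marker='not observed': P(genus P) = 0.7·0.7174 / (0.7·0.7174 + 0.9·0.2826) ≈ 0.6638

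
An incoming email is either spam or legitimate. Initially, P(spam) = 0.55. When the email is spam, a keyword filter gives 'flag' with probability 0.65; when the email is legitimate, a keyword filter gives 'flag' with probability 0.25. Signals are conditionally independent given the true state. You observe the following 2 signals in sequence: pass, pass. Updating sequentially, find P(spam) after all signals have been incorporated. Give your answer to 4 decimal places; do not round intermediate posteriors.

0.2102

After 'pass': P(spam) = 0.35·0.5500 / (0.35·0.5500 + 0.75·0.4500) ≈ 0.3632
After 'pass': P(spam) = 0.35·0.3632 / (0.35·0.3632 + 0.75·0.6368) ≈ 0.2102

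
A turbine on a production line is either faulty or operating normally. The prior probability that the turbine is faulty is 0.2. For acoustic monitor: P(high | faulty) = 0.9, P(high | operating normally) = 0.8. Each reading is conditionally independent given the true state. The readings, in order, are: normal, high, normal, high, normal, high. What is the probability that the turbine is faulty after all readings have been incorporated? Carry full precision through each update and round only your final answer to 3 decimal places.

After 'normal': P(faulty) = 0.1·0.2000 / (0.1·0.2000 + 0.2·0.8000) ≈ 0.1111
After 'high': P(faulty) = 0.9·0.1111 / (0.9·0.1111 + 0.8·0.8889) ≈ 0.1233
After 'normal': P(faulty) = 0.1·0.1233 / (0.1·0.1233 + 0.2·0.8767) ≈ 0.0657
After 'high': P(faulty) = 0.9·0.0657 / (0.9·0.0657 + 0.8·0.9343) ≈ 0.0733
After 'normal': P(faulty) = 0.1·0.0733 / (0.1·0.0733 + 0.2·0.9267) ≈ 0.0380
After 'high': P(faulty) = 0.9·0.0380 / (0.9·0.0380 + 0.8·0.9620) ≈ 0.0426

0.043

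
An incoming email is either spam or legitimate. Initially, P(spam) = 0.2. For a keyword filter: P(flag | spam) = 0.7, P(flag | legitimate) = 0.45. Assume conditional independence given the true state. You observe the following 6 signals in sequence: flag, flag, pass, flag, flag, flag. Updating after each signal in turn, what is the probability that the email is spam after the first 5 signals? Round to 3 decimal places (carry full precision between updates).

0.444

After 'flag': P(spam) = 0.7·0.2000 / (0.7·0.2000 + 0.45·0.8000) ≈ 0.2800
After 'flag': P(spam) = 0.7·0.2800 / (0.7·0.2800 + 0.45·0.7200) ≈ 0.3769
After 'pass': P(spam) = 0.3·0.3769 / (0.3·0.3769 + 0.55·0.6231) ≈ 0.2481
After 'flag': P(spam) = 0.7·0.2481 / (0.7·0.2481 + 0.45·0.7519) ≈ 0.3392
After 'flag': P(spam) = 0.7·0.3392 / (0.7·0.3392 + 0.45·0.6608) ≈ 0.4440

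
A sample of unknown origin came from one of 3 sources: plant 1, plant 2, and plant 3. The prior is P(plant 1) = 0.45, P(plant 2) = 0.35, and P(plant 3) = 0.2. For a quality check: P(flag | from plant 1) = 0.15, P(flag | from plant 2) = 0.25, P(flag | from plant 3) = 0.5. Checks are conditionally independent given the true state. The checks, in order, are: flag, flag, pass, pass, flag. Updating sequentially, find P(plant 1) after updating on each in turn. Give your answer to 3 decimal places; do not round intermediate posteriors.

After 'flag': normaliser = 0.15·0.4500 + 0.25·0.3500 + 0.5·0.2000; P(plant 1) ≈ 0.2647, P(plant 2) ≈ 0.3431, P(plant 3) ≈ 0.3922
After 'flag': normaliser = 0.15·0.2647 + 0.25·0.3431 + 0.5·0.3922; P(plant 1) ≈ 0.1235, P(plant 2) ≈ 0.2668, P(plant 3) ≈ 0.6098
After 'pass': normaliser = 0.85·0.1235 + 0.75·0.2668 + 0.5·0.6098; P(plant 1) ≈ 0.1721, P(plant 2) ≈ 0.3280, P(plant 3) ≈ 0.4999
After 'pass': normaliser = 0.85·0.1721 + 0.75·0.3280 + 0.5·0.4999; P(plant 1) ≈ 0.2277, P(plant 2) ≈ 0.3831, P(plant 3) ≈ 0.3892
After 'flag': normaliser = 0.15·0.2277 + 0.25·0.3831 + 0.5·0.3892; P(plant 1) ≈ 0.1053, P(plant 2) ≈ 0.2951, P(plant 3) ≈ 0.5996

0.105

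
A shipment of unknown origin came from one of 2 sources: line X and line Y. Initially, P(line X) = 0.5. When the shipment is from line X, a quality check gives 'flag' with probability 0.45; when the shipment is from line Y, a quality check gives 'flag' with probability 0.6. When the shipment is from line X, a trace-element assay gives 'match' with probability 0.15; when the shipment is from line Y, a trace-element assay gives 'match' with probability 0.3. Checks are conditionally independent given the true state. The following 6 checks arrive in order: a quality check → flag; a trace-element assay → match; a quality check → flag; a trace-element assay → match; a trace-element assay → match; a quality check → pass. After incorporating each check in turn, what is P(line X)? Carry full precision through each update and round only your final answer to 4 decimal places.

0.0882

After a quality check='flag': P(line X) = 0.45·0.5000 / (0.45·0.5000 + 0.6·0.5000) ≈ 0.4286
After a trace-element assay='match': P(line X) = 0.15·0.4286 / (0.15·0.4286 + 0.3·0.5714) ≈ 0.2727
After a quality check='flag': P(line X) = 0.45·0.2727 / (0.45·0.2727 + 0.6·0.7273) ≈ 0.2195
After a trace-element assay='match': P(line X) = 0.15·0.2195 / (0.15·0.2195 + 0.3·0.7805) ≈ 0.1233
After a trace-element assay='match': P(line X) = 0.15·0.1233 / (0.15·0.1233 + 0.3·0.8767) ≈ 0.0657
After a quality check='pass': P(line X) = 0.55·0.0657 / (0.55·0.0657 + 0.4·0.9343) ≈ 0.0882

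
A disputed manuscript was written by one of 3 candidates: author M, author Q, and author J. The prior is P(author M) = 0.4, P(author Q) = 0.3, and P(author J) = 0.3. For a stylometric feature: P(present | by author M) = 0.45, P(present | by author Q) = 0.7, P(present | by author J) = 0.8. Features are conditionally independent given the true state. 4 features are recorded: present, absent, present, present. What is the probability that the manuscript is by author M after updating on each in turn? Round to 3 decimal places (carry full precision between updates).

After 'present': normaliser = 0.45·0.4000 + 0.7·0.3000 + 0.8·0.3000; P(author M) ≈ 0.2857, P(author Q) ≈ 0.3333, P(author J) ≈ 0.3810
After 'absent': normaliser = 0.55·0.2857 + 0.3·0.3333 + 0.2·0.3810; P(author M) ≈ 0.4714, P(author Q) ≈ 0.3000, P(author J) ≈ 0.2286
After 'present': normaliser = 0.45·0.4714 + 0.7·0.3000 + 0.8·0.2286; P(author M) ≈ 0.3506, P(author Q) ≈ 0.3471, P(author J) ≈ 0.3022
After 'present': normaliser = 0.45·0.3506 + 0.7·0.3471 + 0.8·0.3022; P(author M) ≈ 0.2456, P(author Q) ≈ 0.3781, P(author J) ≈ 0.3763

0.246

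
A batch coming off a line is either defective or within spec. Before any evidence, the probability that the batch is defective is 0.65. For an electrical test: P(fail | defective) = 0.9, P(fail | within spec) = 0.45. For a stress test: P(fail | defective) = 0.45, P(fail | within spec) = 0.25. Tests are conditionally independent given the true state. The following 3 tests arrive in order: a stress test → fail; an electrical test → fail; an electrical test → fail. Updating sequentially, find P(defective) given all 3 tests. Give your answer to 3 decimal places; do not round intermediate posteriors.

Each posterior becomes the prior for the next update.
After a stress test='fail': P(defective) = 0.45·0.6500 / (0.45·0.6500 + 0.25·0.3500) ≈ 0.7697
After an electrical test='fail': P(defective) = 0.9·0.7697 / (0.9·0.7697 + 0.45·0.2303) ≈ 0.8699
After an electrical test='fail': P(defective) = 0.9·0.8699 / (0.9·0.8699 + 0.45·0.1301) ≈ 0.9304

0.930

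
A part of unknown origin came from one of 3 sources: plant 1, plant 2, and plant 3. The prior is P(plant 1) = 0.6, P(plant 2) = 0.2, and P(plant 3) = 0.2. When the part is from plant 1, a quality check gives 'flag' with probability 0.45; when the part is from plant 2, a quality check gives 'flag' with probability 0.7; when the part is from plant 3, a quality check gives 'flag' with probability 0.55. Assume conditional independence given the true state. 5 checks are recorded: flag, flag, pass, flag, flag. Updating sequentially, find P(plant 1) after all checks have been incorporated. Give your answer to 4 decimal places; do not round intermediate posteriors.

0.3741

Apply Bayes' rule sequentially, carrying P(plant 1) forward.
After 'flag': normaliser = 0.45·0.6000 + 0.7·0.2000 + 0.55·0.2000; P(plant 1) ≈ 0.5192, P(plant 2) ≈ 0.2692, P(plant 3) ≈ 0.2115
After 'flag': normaliser = 0.45·0.5192 + 0.7·0.2692 + 0.55·0.2115; P(plant 1) ≈ 0.4339, P(plant 2) ≈ 0.3500, P(plant 3) ≈ 0.2161
After 'pass': normaliser = 0.55·0.4339 + 0.3·0.3500 + 0.45·0.2161; P(plant 1) ≈ 0.5413, P(plant 2) ≈ 0.2382, P(plant 3) ≈ 0.2205
After 'flag': normaliser = 0.45·0.5413 + 0.7·0.2382 + 0.55·0.2205; P(plant 1) ≈ 0.4582, P(plant 2) ≈ 0.3136, P(plant 3) ≈ 0.2282
After 'flag': normaliser = 0.45·0.4582 + 0.7·0.3136 + 0.55·0.2282; P(plant 1) ≈ 0.3741, P(plant 2) ≈ 0.3982, P(plant 3) ≈ 0.2277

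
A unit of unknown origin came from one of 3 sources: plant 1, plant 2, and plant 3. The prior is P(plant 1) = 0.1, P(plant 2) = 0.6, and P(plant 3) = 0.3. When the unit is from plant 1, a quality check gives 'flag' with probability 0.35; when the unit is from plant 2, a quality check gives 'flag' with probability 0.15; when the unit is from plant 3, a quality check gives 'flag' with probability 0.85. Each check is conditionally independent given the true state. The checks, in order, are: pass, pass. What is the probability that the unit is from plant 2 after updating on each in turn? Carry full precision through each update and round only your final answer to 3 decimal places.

0.898

After 'pass': normaliser = 0.65·0.1000 + 0.85·0.6000 + 0.15·0.3000; P(plant 1) ≈ 0.1048, P(plant 2) ≈ 0.8226, P(plant 3) ≈ 0.0726
After 'pass': normaliser = 0.65·0.1048 + 0.85·0.8226 + 0.15·0.0726; P(plant 1) ≈ 0.0876, P(plant 2) ≈ 0.8984, P(plant 3) ≈ 0.0140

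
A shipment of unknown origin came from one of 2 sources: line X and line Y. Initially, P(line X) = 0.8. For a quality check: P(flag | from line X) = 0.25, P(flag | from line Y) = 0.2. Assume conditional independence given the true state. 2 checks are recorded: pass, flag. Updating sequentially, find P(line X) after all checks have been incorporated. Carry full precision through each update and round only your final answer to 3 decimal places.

0.824

Each posterior becomes the prior for the next update.
After 'pass': P(line X) = 0.75·0.8000 / (0.75·0.8000 + 0.8·0.2000) ≈ 0.7895
After 'flag': P(line X) = 0.25·0.7895 / (0.25·0.7895 + 0.2·0.2105) ≈ 0.8242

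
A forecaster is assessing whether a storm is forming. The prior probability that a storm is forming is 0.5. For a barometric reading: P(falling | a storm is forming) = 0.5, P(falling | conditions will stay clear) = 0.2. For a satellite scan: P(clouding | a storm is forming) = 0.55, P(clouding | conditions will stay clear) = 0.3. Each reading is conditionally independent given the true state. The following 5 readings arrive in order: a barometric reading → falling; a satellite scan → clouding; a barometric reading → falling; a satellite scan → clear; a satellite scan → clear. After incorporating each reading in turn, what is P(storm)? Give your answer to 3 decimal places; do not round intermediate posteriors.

0.826

After a barometric reading='falling': P(storm) = 0.5·0.5000 / (0.5·0.5000 + 0.2·0.5000) ≈ 0.7143
After a satellite scan='clouding': P(storm) = 0.55·0.7143 / (0.55·0.7143 + 0.3·0.2857) ≈ 0.8209
After a barometric reading='falling': P(storm) = 0.5·0.8209 / (0.5·0.8209 + 0.2·0.1791) ≈ 0.9197
After a satellite scan='clear': P(storm) = 0.45·0.9197 / (0.45·0.9197 + 0.7·0.0803) ≈ 0.8805
After a satellite scan='clear': P(storm) = 0.45·0.8805 / (0.45·0.8805 + 0.7·0.1195) ≈ 0.8256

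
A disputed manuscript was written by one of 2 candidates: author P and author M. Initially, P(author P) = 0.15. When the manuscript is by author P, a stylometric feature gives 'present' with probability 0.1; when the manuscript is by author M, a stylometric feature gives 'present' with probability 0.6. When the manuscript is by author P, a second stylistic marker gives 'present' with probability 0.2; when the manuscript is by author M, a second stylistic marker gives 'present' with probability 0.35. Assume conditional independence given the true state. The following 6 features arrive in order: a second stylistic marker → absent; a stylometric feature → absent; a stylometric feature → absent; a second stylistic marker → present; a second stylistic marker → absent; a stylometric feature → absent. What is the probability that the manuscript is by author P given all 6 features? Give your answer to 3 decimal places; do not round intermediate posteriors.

0.635

Apply Bayes' rule sequentially, carrying P(author P) forward.
After a second stylistic marker='absent': P(author P) = 0.8·0.1500 / (0.8·0.1500 + 0.65·0.8500) ≈ 0.1784
After a stylometric feature='absent': P(author P) = 0.9·0.1784 / (0.9·0.1784 + 0.4·0.8216) ≈ 0.3283
After a stylometric feature='absent': P(author P) = 0.9·0.3283 / (0.9·0.3283 + 0.4·0.6717) ≈ 0.5237
After a second stylistic marker='present': P(author P) = 0.2·0.5237 / (0.2·0.5237 + 0.35·0.4763) ≈ 0.3859
After a second stylistic marker='absent': P(author P) = 0.8·0.3859 / (0.8·0.3859 + 0.65·0.6141) ≈ 0.4361
After a stylometric feature='absent': P(author P) = 0.9·0.4361 / (0.9·0.4361 + 0.4·0.5639) ≈ 0.6350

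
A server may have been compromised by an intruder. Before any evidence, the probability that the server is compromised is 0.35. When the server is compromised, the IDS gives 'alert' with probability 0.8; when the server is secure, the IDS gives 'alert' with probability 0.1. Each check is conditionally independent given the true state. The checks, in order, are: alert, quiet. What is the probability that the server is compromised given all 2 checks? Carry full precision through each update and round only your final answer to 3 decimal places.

After 'alert': P(compromised) = 0.8·0.3500 / (0.8·0.3500 + 0.1·0.6500) ≈ 0.8116
After 'quiet': P(compromised) = 0.2·0.8116 / (0.2·0.8116 + 0.9·0.1884) ≈ 0.4891

0.489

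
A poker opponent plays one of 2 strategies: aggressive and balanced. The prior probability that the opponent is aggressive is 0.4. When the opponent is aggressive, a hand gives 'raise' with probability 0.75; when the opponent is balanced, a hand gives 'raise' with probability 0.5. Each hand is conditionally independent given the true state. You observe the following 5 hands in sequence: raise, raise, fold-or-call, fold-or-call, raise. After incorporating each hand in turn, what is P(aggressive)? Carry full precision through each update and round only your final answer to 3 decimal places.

After 'raise': P(aggressive) = 0.75·0.4000 / (0.75·0.4000 + 0.5·0.6000) ≈ 0.5000
After 'raise': P(aggressive) = 0.75·0.5000 / (0.75·0.5000 + 0.5·0.5000) ≈ 0.6000
After 'fold-or-call': P(aggressive) = 0.25·0.6000 / (0.25·0.6000 + 0.5·0.4000) ≈ 0.4286
After 'fold-or-call': P(aggressive) = 0.25·0.4286 / (0.25·0.4286 + 0.5·0.5714) ≈ 0.2727
After 'raise': P(aggressive) = 0.75·0.2727 / (0.75·0.2727 + 0.5·0.7273) ≈ 0.3600

0.360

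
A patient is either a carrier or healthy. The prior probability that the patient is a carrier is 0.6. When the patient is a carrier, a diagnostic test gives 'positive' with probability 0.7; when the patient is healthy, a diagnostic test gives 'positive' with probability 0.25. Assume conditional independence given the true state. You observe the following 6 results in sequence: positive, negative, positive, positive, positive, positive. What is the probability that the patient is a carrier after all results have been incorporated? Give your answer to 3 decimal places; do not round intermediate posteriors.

0.990

Each posterior becomes the prior for the next update.
After 'positive': P(carrier) = 0.7·0.6000 / (0.7·0.6000 + 0.25·0.4000) ≈ 0.8077
After 'negative': P(carrier) = 0.3·0.8077 / (0.3·0.8077 + 0.75·0.1923) ≈ 0.6269
After 'positive': P(carrier) = 0.7·0.6269 / (0.7·0.6269 + 0.25·0.3731) ≈ 0.8247
After 'positive': P(carrier) = 0.7·0.8247 / (0.7·0.8247 + 0.25·0.1753) ≈ 0.9294
After 'positive': P(carrier) = 0.7·0.9294 / (0.7·0.9294 + 0.25·0.0706) ≈ 0.9736
After 'positive': P(carrier) = 0.7·0.9736 / (0.7·0.9736 + 0.25·0.0264) ≈ 0.9904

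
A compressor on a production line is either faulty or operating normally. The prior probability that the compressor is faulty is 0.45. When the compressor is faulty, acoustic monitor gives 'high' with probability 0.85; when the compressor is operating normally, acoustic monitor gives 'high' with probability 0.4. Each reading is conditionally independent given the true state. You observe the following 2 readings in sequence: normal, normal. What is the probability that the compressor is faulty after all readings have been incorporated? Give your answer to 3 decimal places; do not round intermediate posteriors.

0.049

After 'normal': P(faulty) = 0.15·0.4500 / (0.15·0.4500 + 0.6·0.5500) ≈ 0.1698
After 'normal': P(faulty) = 0.15·0.1698 / (0.15·0.1698 + 0.6·0.8302) ≈ 0.0486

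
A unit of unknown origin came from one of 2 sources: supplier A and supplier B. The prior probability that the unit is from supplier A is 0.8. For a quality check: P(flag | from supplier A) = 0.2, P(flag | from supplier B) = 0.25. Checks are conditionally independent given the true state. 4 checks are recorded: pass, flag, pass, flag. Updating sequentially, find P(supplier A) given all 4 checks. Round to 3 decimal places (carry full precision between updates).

0.744

After 'pass': P(supplier A) = 0.8·0.8000 / (0.8·0.8000 + 0.75·0.2000) ≈ 0.8101
After 'flag': P(supplier A) = 0.2·0.8101 / (0.2·0.8101 + 0.25·0.1899) ≈ 0.7734
After 'pass': P(supplier A) = 0.8·0.7734 / (0.8·0.7734 + 0.75·0.2266) ≈ 0.7845
After 'flag': P(supplier A) = 0.2·0.7845 / (0.2·0.7845 + 0.25·0.2155) ≈ 0.7444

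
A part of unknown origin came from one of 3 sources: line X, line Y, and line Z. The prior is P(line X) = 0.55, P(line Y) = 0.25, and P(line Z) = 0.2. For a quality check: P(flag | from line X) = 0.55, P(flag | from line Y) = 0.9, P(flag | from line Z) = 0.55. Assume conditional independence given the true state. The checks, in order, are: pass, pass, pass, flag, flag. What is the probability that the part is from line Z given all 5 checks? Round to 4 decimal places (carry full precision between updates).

0.2641

After 'pass': normaliser = 0.45·0.5500 + 0.1·0.2500 + 0.45·0.2000; P(line X) ≈ 0.6828, P(line Y) ≈ 0.0690, P(line Z) ≈ 0.2483
After 'pass': normaliser = 0.45·0.6828 + 0.1·0.0690 + 0.45·0.2483; P(line X) ≈ 0.7215, P(line Y) ≈ 0.0162, P(line Z) ≈ 0.2623
After 'pass': normaliser = 0.45·0.7215 + 0.1·0.0162 + 0.45·0.2623; P(line X) ≈ 0.7307, P(line Y) ≈ 0.0036, P(line Z) ≈ 0.2657
After 'flag': normaliser = 0.55·0.7307 + 0.9·0.0036 + 0.55·0.2657; P(line X) ≈ 0.7290, P(line Y) ≈ 0.0060, P(line Z) ≈ 0.2651
After 'flag': normaliser = 0.55·0.7290 + 0.9·0.0060 + 0.55·0.2651; P(line X) ≈ 0.7262, P(line Y) ≈ 0.0097, P(line Z) ≈ 0.2641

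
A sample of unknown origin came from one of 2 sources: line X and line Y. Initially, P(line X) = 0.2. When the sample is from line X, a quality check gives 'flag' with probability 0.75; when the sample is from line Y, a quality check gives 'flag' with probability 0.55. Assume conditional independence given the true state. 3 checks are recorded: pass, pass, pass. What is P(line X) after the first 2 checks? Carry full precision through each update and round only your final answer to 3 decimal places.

After 'pass': P(line X) = 0.25·0.2000 / (0.25·0.2000 + 0.45·0.8000) ≈ 0.1220
After 'pass': P(line X) = 0.25·0.1220 / (0.25·0.1220 + 0.45·0.8780) ≈ 0.0716

0.072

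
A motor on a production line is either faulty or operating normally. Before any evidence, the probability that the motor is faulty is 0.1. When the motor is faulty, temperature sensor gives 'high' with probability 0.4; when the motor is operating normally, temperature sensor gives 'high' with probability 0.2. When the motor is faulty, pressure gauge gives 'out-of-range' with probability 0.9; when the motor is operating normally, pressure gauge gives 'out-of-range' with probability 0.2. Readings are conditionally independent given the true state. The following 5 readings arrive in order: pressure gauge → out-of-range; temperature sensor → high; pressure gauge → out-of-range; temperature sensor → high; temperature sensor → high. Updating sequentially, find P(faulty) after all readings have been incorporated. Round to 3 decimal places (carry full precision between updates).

After pressure gauge='out-of-range': P(faulty) = 0.9·0.1000 / (0.9·0.1000 + 0.2·0.9000) ≈ 0.3333
After temperature sensor='high': P(faulty) = 0.4·0.3333 / (0.4·0.3333 + 0.2·0.6667) ≈ 0.5000
After pressure gauge='out-of-range': P(faulty) = 0.9·0.5000 / (0.9·0.5000 + 0.2·0.5000) ≈ 0.8182
After temperature sensor='high': P(faulty) = 0.4·0.8182 / (0.4·0.8182 + 0.2·0.1818) ≈ 0.9000
After temperature sensor='high': P(faulty) = 0.4·0.9000 / (0.4·0.9000 + 0.2·0.1000) ≈ 0.9474

0.947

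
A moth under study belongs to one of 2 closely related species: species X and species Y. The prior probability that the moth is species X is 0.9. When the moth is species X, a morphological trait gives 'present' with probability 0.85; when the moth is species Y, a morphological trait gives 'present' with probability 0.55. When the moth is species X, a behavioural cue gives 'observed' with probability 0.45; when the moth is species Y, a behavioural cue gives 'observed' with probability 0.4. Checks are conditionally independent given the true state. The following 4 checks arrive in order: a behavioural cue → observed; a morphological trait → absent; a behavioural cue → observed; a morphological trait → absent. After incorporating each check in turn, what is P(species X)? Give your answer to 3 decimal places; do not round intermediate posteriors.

Apply Bayes' rule sequentially, carrying P(species X) forward.
After a behavioural cue='observed': P(species X) = 0.45·0.9000 / (0.45·0.9000 + 0.4·0.1000) ≈ 0.9101
After a morphological trait='absent': P(species X) = 0.15·0.9101 / (0.15·0.9101 + 0.45·0.0899) ≈ 0.7714
After a behavioural cue='observed': P(species X) = 0.45·0.7714 / (0.45·0.7714 + 0.4·0.2286) ≈ 0.7915
After a morphological trait='absent': P(species X) = 0.15·0.7915 / (0.15·0.7915 + 0.45·0.2085) ≈ 0.5586

0.559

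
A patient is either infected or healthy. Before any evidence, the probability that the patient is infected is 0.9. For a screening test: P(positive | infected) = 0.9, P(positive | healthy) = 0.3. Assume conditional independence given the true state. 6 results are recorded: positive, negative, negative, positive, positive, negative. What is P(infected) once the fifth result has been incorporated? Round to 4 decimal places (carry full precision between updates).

0.8322

After 'positive': P(infected) = 0.9·0.9000 / (0.9·0.9000 + 0.3·0.1000) ≈ 0.9643
After 'negative': P(infected) = 0.1·0.9643 / (0.1·0.9643 + 0.7·0.0357) ≈ 0.7941
After 'negative': P(infected) = 0.1·0.7941 / (0.1·0.7941 + 0.7·0.2059) ≈ 0.3553
After 'positive': P(infected) = 0.9·0.3553 / (0.9·0.3553 + 0.3·0.6447) ≈ 0.6231
After 'positive': P(infected) = 0.9·0.6231 / (0.9·0.6231 + 0.3·0.3769) ≈ 0.8322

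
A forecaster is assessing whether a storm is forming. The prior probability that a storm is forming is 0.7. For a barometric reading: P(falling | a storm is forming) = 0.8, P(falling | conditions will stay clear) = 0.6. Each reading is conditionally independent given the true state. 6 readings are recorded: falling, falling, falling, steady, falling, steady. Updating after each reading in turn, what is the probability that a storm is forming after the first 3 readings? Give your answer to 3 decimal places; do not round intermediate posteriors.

0.847

After 'falling': P(storm) = 0.8·0.7000 / (0.8·0.7000 + 0.6·0.3000) ≈ 0.7568
After 'falling': P(storm) = 0.8·0.7568 / (0.8·0.7568 + 0.6·0.2432) ≈ 0.8058
After 'falling': P(storm) = 0.8·0.8058 / (0.8·0.8058 + 0.6·0.1942) ≈ 0.8469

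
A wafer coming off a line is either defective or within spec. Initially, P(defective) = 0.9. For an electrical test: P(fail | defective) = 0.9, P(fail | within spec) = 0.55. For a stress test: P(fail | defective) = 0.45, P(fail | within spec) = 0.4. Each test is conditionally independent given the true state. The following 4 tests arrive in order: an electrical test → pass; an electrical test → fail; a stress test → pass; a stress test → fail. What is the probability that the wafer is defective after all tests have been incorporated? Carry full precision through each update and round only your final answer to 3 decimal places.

0.771

After an electrical test='pass': P(defective) = 0.1·0.9000 / (0.1·0.9000 + 0.45·0.1000) ≈ 0.6667
After an electrical test='fail': P(defective) = 0.9·0.6667 / (0.9·0.6667 + 0.55·0.3333) ≈ 0.7660
After a stress test='pass': P(defective) = 0.55·0.7660 / (0.55·0.7660 + 0.6·0.2340) ≈ 0.7500
After a stress test='fail': P(defective) = 0.45·0.7500 / (0.45·0.7500 + 0.4·0.2500) ≈ 0.7714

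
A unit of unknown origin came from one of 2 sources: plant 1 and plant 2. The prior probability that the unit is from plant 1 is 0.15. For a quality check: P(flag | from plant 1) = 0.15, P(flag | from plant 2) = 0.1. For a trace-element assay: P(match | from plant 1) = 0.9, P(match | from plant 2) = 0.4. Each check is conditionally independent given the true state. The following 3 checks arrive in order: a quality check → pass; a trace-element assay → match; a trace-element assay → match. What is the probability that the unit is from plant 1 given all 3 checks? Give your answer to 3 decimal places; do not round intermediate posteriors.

After a quality check='pass': P(plant 1) = 0.85·0.1500 / (0.85·0.1500 + 0.9·0.8500) ≈ 0.1429
After a trace-element assay='match': P(plant 1) = 0.9·0.1429 / (0.9·0.1429 + 0.4·0.8571) ≈ 0.2727
After a trace-element assay='match': P(plant 1) = 0.9·0.2727 / (0.9·0.2727 + 0.4·0.7273) ≈ 0.4576

0.458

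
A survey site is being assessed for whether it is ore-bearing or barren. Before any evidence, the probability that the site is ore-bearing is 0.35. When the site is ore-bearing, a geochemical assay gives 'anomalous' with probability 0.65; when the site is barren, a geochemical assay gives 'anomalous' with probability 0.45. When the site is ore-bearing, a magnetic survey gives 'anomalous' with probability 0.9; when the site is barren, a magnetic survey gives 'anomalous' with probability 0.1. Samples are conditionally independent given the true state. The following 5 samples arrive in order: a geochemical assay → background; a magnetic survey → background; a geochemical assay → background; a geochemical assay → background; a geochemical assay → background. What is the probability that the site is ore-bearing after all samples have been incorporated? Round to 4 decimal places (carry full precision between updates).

0.0097

After a geochemical assay='background': P(ore) = 0.35·0.3500 / (0.35·0.3500 + 0.55·0.6500) ≈ 0.2552
After a magnetic survey='background': P(ore) = 0.1·0.2552 / (0.1·0.2552 + 0.9·0.7448) ≈ 0.0367
After a geochemical assay='background': P(ore) = 0.35·0.0367 / (0.35·0.0367 + 0.55·0.9633) ≈ 0.0237
After a geochemical assay='background': P(ore) = 0.35·0.0237 / (0.35·0.0237 + 0.55·0.9763) ≈ 0.0152
After a geochemical assay='background': P(ore) = 0.35·0.0152 / (0.35·0.0152 + 0.55·0.9848) ≈ 0.0097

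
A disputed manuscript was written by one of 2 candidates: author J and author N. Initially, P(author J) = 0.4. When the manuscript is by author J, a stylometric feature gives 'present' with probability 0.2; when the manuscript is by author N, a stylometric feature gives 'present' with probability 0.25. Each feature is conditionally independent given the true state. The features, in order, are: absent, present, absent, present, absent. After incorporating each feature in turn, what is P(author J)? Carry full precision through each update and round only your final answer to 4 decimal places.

Each posterior becomes the prior for the next update.
After 'absent': P(author J) = 0.8·0.4000 / (0.8·0.4000 + 0.75·0.6000) ≈ 0.4156
After 'present': P(author J) = 0.2·0.4156 / (0.2·0.4156 + 0.25·0.5844) ≈ 0.3626
After 'absent': P(author J) = 0.8·0.3626 / (0.8·0.3626 + 0.75·0.6374) ≈ 0.3777
After 'present': P(author J) = 0.2·0.3777 / (0.2·0.3777 + 0.25·0.6223) ≈ 0.3268
After 'absent': P(author J) = 0.8·0.3268 / (0.8·0.3268 + 0.75·0.6732) ≈ 0.3412

0.3412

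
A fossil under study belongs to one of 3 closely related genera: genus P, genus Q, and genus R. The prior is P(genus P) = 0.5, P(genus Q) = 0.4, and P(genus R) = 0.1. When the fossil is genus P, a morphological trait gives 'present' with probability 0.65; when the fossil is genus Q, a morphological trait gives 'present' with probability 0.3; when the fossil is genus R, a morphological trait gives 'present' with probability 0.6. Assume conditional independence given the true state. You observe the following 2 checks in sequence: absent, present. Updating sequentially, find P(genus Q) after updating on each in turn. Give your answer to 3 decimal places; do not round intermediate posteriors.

After 'absent': normaliser = 0.35·0.5000 + 0.7·0.4000 + 0.4·0.1000; P(genus P) ≈ 0.3535, P(genus Q) ≈ 0.5657, P(genus R) ≈ 0.0808
After 'present': normaliser = 0.65·0.3535 + 0.3·0.5657 + 0.6·0.0808; P(genus P) ≈ 0.5130, P(genus Q) ≈ 0.3788, P(genus R) ≈ 0.1082

0.379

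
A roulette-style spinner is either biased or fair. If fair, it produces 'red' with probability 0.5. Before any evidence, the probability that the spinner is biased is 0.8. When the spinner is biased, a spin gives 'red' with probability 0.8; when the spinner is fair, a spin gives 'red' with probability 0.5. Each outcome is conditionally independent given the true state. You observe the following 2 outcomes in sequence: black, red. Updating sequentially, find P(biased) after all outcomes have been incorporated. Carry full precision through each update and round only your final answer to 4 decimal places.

After 'black': P(biased) = 0.2·0.8000 / (0.2·0.8000 + 0.5·0.2000) ≈ 0.6154
After 'red': P(biased) = 0.8·0.6154 / (0.8·0.6154 + 0.5·0.3846) ≈ 0.7191

0.7191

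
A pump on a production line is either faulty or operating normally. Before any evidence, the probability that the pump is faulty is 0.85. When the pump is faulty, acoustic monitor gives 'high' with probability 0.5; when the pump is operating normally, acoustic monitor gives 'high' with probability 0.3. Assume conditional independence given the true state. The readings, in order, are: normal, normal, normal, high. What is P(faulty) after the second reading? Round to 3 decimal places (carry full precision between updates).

After 'normal': P(faulty) = 0.5·0.8500 / (0.5·0.8500 + 0.7·0.1500) ≈ 0.8019
After 'normal': P(faulty) = 0.5·0.8019 / (0.5·0.8019 + 0.7·0.1981) ≈ 0.7430

0.743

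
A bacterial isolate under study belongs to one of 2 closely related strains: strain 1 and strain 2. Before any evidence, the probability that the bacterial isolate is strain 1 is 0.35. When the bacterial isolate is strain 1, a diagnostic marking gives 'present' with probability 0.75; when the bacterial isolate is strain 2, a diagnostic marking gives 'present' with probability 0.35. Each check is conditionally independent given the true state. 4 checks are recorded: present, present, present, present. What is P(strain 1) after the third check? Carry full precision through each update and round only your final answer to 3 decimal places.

0.841

Apply Bayes' rule sequentially, carrying P(strain 1) forward.
After 'present': P(strain 1) = 0.75·0.3500 / (0.75·0.3500 + 0.35·0.6500) ≈ 0.5357
After 'present': P(strain 1) = 0.75·0.5357 / (0.75·0.5357 + 0.35·0.4643) ≈ 0.7120
After 'present': P(strain 1) = 0.75·0.7120 / (0.75·0.7120 + 0.35·0.2880) ≈ 0.8412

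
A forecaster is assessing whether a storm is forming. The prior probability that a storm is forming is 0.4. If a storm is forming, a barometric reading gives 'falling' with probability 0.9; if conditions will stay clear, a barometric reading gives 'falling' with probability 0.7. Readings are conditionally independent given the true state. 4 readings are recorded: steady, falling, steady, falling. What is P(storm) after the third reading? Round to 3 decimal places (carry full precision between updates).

0.087

After 'steady': P(storm) = 0.1·0.4000 / (0.1·0.4000 + 0.3·0.6000) ≈ 0.1818
After 'falling': P(storm) = 0.9·0.1818 / (0.9·0.1818 + 0.7·0.8182) ≈ 0.2222
After 'steady': P(storm) = 0.1·0.2222 / (0.1·0.2222 + 0.3·0.7778) ≈ 0.0870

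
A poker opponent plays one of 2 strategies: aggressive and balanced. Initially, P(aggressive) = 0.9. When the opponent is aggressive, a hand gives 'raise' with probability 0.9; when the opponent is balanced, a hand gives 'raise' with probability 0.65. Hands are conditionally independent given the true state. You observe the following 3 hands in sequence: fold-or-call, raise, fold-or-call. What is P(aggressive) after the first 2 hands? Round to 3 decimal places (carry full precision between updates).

0.781

After 'fold-or-call': P(aggressive) = 0.1·0.9000 / (0.1·0.9000 + 0.35·0.1000) ≈ 0.7200
After 'raise': P(aggressive) = 0.9·0.7200 / (0.9·0.7200 + 0.65·0.2800) ≈ 0.7807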